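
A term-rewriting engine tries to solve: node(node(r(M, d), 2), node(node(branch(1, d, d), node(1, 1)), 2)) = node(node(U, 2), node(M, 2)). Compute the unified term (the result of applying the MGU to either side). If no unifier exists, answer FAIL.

Decompose node/2: node(r(M, d), 2) = node(U, 2),  node(node(branch(1, d, d), node(1, 1)), 2) = node(M, 2).
Decompose node/2: r(M, d) = U,  2 = 2.
Bind U := r(M, d); no other remaining equation mentions U.
Delete trivial equation 2 = 2.
Decompose node/2: node(branch(1, d, d), node(1, 1)) = M,  2 = 2.
Bind M := node(branch(1, d, d), node(1, 1)); no other remaining equation mentions M. Substituting into the earlier binding gives U := r(node(branch(1, d, d), node(1, 1)), d).
Delete trivial equation 2 = 2.
Applying the MGU to either side gives node(node(r(node(branch(1, d, d), node(1, 1)), d), 2), node(node(branch(1, d, d), node(1, 1)), 2)).

node(node(r(node(branch(1, d, d), node(1, 1)), d), 2), node(node(branch(1, d, d), node(1, 1)), 2))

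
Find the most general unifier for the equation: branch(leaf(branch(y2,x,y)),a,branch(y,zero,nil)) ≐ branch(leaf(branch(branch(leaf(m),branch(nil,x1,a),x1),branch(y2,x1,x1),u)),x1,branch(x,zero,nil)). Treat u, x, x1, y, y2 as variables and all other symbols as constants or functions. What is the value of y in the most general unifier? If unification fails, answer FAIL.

branch(branch(leaf(m),branch(nil,a,a),a),a,a)

Decompose branch/3: leaf(branch(y2,x,y)) ≐ leaf(branch(branch(leaf(m),branch(nil,x1,a),x1),branch(y2,x1,x1),u)),  a ≐ x1,  branch(y,zero,nil) ≐ branch(x,zero,nil).
Decompose leaf/1: branch(y2,x,y) ≐ branch(branch(leaf(m),branch(nil,x1,a),x1),branch(y2,x1,x1),u).
Decompose branch/3: y2 ≐ branch(leaf(m),branch(nil,x1,a),x1),  x ≐ branch(y2,x1,x1),  y ≐ u.
Bind y2 := branch(leaf(m),branch(nil,x1,a),x1); substituting into the one remaining equation that mentions y2 gives: x ≐ branch(branch(leaf(m),branch(nil,x1,a),x1),x1,x1).
Bind x := branch(branch(leaf(m),branch(nil,x1,a),x1),x1,x1); substituting into the one remaining equation that mentions x gives: branch(y,zero,nil) ≐ branch(branch(branch(leaf(m),branch(nil,x1,a),x1),x1,x1),zero,nil).
Bind y := u; substituting into the one remaining equation that mentions y gives: branch(u,zero,nil) ≐ branch(branch(branch(leaf(m),branch(nil,x1,a),x1),x1,x1),zero,nil).
Bind x1 := a; substituting into the remaining equation gives: branch(u,zero,nil) ≐ branch(branch(branch(leaf(m),branch(nil,a,a),a),a,a),zero,nil). Substituting into the earlier bindings gives y2 := branch(leaf(m),branch(nil,a,a),a), x := branch(branch(leaf(m),branch(nil,a,a),a),a,a).
Decompose branch/3: u ≐ branch(branch(leaf(m),branch(nil,a,a),a),a,a),  zero ≐ zero,  nil ≐ nil.
Bind u := branch(branch(leaf(m),branch(nil,a,a),a),a,a); no other remaining equation mentions u. Substituting into the earlier binding gives y := branch(branch(leaf(m),branch(nil,a,a),a),a,a).
Delete trivial equation zero ≐ zero.
Delete trivial equation nil ≐ nil.
MGU = { y2 -> branch(leaf(m),branch(nil,a,a),a), x -> branch(branch(leaf(m),branch(nil,a,a),a),a,a), y -> branch(branch(leaf(m),branch(nil,a,a),a),a,a), x1 -> a, u -> branch(branch(leaf(m),branch(nil,a,a),a),a,a) }, so y -> branch(branch(leaf(m),branch(nil,a,a),a),a,a).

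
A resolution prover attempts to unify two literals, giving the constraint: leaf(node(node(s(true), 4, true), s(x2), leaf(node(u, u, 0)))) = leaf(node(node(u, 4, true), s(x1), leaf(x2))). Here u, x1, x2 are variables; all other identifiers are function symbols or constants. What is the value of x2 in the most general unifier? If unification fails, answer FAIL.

node(s(true), s(true), 0)

Decompose leaf/1: node(node(s(true), 4, true), s(x2), leaf(node(u, u, 0))) = node(node(u, 4, true), s(x1), leaf(x2)).
Decompose node/3: node(s(true), 4, true) = node(u, 4, true),  s(x2) = s(x1),  leaf(node(u, u, 0)) = leaf(x2).
Decompose node/3: s(true) = u,  4 = 4,  true = true.
Bind u := s(true); substituting into the one remaining equation that mentions u gives: leaf(node(s(true), s(true), 0)) = leaf(x2).
Delete trivial equation 4 = 4.
Delete trivial equation true = true.
Decompose s/1: x2 = x1.
Bind x2 := x1; substituting into the remaining equation gives: leaf(node(s(true), s(true), 0)) = leaf(x1).
Decompose leaf/1: node(s(true), s(true), 0) = x1.
Bind x1 := node(s(true), s(true), 0). Substituting into the earlier binding gives x2 := node(s(true), s(true), 0).
MGU = { u ↦ s(true), x2 ↦ node(s(true), s(true), 0), x1 ↦ node(s(true), s(true), 0) }, so x2 ↦ node(s(true), s(true), 0).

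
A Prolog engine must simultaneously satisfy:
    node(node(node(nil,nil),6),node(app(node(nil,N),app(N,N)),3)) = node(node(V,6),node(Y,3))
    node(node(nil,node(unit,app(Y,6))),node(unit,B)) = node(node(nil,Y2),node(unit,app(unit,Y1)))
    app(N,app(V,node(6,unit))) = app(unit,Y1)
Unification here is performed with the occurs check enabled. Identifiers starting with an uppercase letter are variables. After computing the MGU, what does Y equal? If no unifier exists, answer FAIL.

Decompose node/2: node(node(nil,nil),6) = node(V,6),  node(app(node(nil,N),app(N,N)),3) = node(Y,3).
Decompose node/2: node(nil,nil) = V,  6 = 6.
Bind V := node(nil,nil); substituting into the one remaining equation that mentions V gives: app(N,app(node(nil,nil),node(6,unit))) = app(unit,Y1).
Delete trivial equation 6 = 6.
Decompose node/2: app(node(nil,N),app(N,N)) = Y,  3 = 3.
Bind Y := app(node(nil,N),app(N,N)); substituting into the one remaining equation that mentions Y gives: node(node(nil,node(unit,app(app(node(nil,N),app(N,N)),6))),node(unit,B)) = node(node(nil,Y2),node(unit,app(unit,Y1))).
Delete trivial equation 3 = 3.
Decompose node/2: node(nil,node(unit,app(app(node(nil,N),app(N,N)),6))) = node(nil,Y2),  node(unit,B) = node(unit,app(unit,Y1)).
Decompose node/2: nil = nil,  node(unit,app(app(node(nil,N),app(N,N)),6)) = Y2.
Delete trivial equation nil = nil.
Bind Y2 := node(unit,app(app(node(nil,N),app(N,N)),6)); no other remaining equation mentions Y2.
Decompose node/2: unit = unit,  B = app(unit,Y1).
Delete trivial equation unit = unit.
Bind B := app(unit,Y1); no other remaining equation mentions B.
Decompose app/2: N = unit,  app(node(nil,nil),node(6,unit)) = Y1.
Bind N := unit; no other remaining equation mentions N. Substituting into the earlier bindings gives Y := app(node(nil,unit),app(unit,unit)), Y2 := node(unit,app(app(node(nil,unit),app(unit,unit)),6)).
Bind Y1 := app(node(nil,nil),node(6,unit)). Substituting into the earlier binding gives B := app(unit,app(node(nil,nil),node(6,unit))).
MGU = { V ↦ node(nil,nil), Y ↦ app(node(nil,unit),app(unit,unit)), Y2 ↦ node(unit,app(app(node(nil,unit),app(unit,unit)),6)), B ↦ app(unit,app(node(nil,nil),node(6,unit))), N ↦ unit, Y1 ↦ app(node(nil,nil),node(6,unit)) }, so Y ↦ app(node(nil,unit),app(unit,unit)).

app(node(nil,unit),app(unit,unit))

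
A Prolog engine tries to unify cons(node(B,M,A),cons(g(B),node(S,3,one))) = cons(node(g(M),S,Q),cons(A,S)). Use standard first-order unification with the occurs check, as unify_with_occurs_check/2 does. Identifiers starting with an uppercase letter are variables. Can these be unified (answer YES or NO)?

NO

Decompose cons/2: node(B,M,A) = node(g(M),S,Q),  cons(g(B),node(S,3,one)) = cons(A,S).
Decompose node/3: B = g(M),  M = S,  A = Q.
Bind B := g(M); substituting into the one remaining equation that mentions B gives: cons(g(g(M)),node(S,3,one)) = cons(A,S).
Bind M := S; substituting into the one remaining equation that mentions M gives: cons(g(g(S)),node(S,3,one)) = cons(A,S). Substituting into the earlier binding gives B := g(S).
Bind A := Q; substituting into the remaining equation gives: cons(g(g(S)),node(S,3,one)) = cons(Q,S).
Decompose cons/2: g(g(S)) = Q,  node(S,3,one) = S.
Bind Q := g(g(S)); no other remaining equation mentions Q. Substituting into the earlier binding gives A := g(g(S)).
Occurs check fails: S occurs in node(S,3,one); the equation S = node(S,3,one) has no finite solution.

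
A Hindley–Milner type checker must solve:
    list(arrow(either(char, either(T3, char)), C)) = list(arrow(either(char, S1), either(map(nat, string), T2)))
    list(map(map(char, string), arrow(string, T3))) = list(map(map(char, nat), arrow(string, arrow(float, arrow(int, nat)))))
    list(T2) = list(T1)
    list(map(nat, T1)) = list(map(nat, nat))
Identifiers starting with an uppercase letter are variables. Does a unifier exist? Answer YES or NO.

NO

Decompose list/1: arrow(either(char, either(T3, char)), C) = arrow(either(char, S1), either(map(nat, string), T2)).
Decompose arrow/2: either(char, either(T3, char)) = either(char, S1),  C = either(map(nat, string), T2).
Decompose either/2: char = char,  either(T3, char) = S1.
Delete trivial equation char = char.
Bind S1 := either(T3, char); no other remaining equation mentions S1.
Bind C := either(map(nat, string), T2); no other remaining equation mentions C.
Decompose list/1: map(map(char, string), arrow(string, T3)) = map(map(char, nat), arrow(string, arrow(float, arrow(int, nat)))).
Decompose map/2: map(char, string) = map(char, nat),  arrow(string, T3) = arrow(string, arrow(float, arrow(int, nat))).
Decompose map/2: char = char,  string = nat.
Delete trivial equation char = char.
Clash: constants string and nat differ; no unifier exists.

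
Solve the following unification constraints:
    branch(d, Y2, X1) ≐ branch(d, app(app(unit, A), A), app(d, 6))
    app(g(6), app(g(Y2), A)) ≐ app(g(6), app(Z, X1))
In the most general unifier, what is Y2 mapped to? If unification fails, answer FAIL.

app(app(unit, app(d, 6)), app(d, 6))

Decompose branch/3: d ≐ d,  Y2 ≐ app(app(unit, A), A),  X1 ≐ app(d, 6).
Delete trivial equation d ≐ d.
Bind Y2 := app(app(unit, A), A); substituting into the one remaining equation that mentions Y2 gives: app(g(6), app(g(app(app(unit, A), A)), A)) ≐ app(g(6), app(Z, X1)).
Bind X1 := app(d, 6); substituting into the remaining equation gives: app(g(6), app(g(app(app(unit, A), A)), A)) ≐ app(g(6), app(Z, app(d, 6))).
Decompose app/2: g(6) ≐ g(6),  app(g(app(app(unit, A), A)), A) ≐ app(Z, app(d, 6)).
Delete trivial equation g(6) ≐ g(6).
Decompose app/2: g(app(app(unit, A), A)) ≐ Z,  A ≐ app(d, 6).
Bind Z := g(app(app(unit, A), A)); no other remaining equation mentions Z.
Bind A := app(d, 6). Substituting into the earlier bindings gives Y2 := app(app(unit, app(d, 6)), app(d, 6)), Z := g(app(app(unit, app(d, 6)), app(d, 6))).
MGU = { Y2 := app(app(unit, app(d, 6)), app(d, 6)), X1 := app(d, 6), Z := g(app(app(unit, app(d, 6)), app(d, 6))), A := app(d, 6) }, so Y2 := app(app(unit, app(d, 6)), app(d, 6)).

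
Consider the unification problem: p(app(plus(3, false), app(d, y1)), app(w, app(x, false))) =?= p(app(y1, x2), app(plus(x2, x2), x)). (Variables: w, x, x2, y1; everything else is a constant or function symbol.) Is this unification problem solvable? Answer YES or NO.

NO

Decompose p/2: app(plus(3, false), app(d, y1)) =?= app(y1, x2),  app(w, app(x, false)) =?= app(plus(x2, x2), x).
Decompose app/2: plus(3, false) =?= y1,  app(d, y1) =?= x2.
Bind y1 := plus(3, false); substituting into the one remaining equation that mentions y1 gives: app(d, plus(3, false)) =?= x2.
Bind x2 := app(d, plus(3, false)); substituting into the remaining equation gives: app(w, app(x, false)) =?= app(plus(app(d, plus(3, false)), app(d, plus(3, false))), x).
Decompose app/2: w =?= plus(app(d, plus(3, false)), app(d, plus(3, false))),  app(x, false) =?= x.
Bind w := plus(app(d, plus(3, false)), app(d, plus(3, false))); no other remaining equation mentions w.
Occurs check fails: x occurs in app(x, false); the equation x =?= app(x, false) has no finite solution.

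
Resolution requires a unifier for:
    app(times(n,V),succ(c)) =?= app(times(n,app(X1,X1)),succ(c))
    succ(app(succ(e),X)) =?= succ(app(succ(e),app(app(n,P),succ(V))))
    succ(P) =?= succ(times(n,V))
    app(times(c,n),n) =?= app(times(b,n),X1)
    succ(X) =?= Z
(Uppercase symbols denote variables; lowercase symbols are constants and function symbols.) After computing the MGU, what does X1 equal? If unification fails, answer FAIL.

Decompose app/2: times(n,V) =?= times(n,app(X1,X1)),  succ(c) =?= succ(c).
Decompose times/2: n =?= n,  V =?= app(X1,X1).
Delete trivial equation n =?= n.
Bind V := app(X1,X1); substituting into the 2 remaining equations that mention V gives: succ(app(succ(e),X)) =?= succ(app(succ(e),app(app(n,P),succ(app(X1,X1))))),  succ(P) =?= succ(times(n,app(X1,X1))).
Delete trivial equation succ(c) =?= succ(c).
Decompose succ/1: app(succ(e),X) =?= app(succ(e),app(app(n,P),succ(app(X1,X1)))).
Decompose app/2: succ(e) =?= succ(e),  X =?= app(app(n,P),succ(app(X1,X1))).
Delete trivial equation succ(e) =?= succ(e).
Bind X := app(app(n,P),succ(app(X1,X1))); substituting into the one remaining equation that mentions X gives: succ(app(app(n,P),succ(app(X1,X1)))) =?= Z.
Decompose succ/1: P =?= times(n,app(X1,X1)).
Bind P := times(n,app(X1,X1)); substituting into the one remaining equation that mentions P gives: succ(app(app(n,times(n,app(X1,X1))),succ(app(X1,X1)))) =?= Z. Substituting into the earlier binding gives X := app(app(n,times(n,app(X1,X1))),succ(app(X1,X1))).
Decompose app/2: times(c,n) =?= times(b,n),  n =?= X1.
Decompose times/2: c =?= b,  n =?= n.
Clash: constants c and b differ; no unifier exists.

FAIL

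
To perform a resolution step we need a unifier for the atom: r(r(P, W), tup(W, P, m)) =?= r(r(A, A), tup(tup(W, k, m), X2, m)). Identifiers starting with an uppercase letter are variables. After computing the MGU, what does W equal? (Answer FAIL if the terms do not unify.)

FAIL

Decompose r/2: r(P, W) =?= r(A, A),  tup(W, P, m) =?= tup(tup(W, k, m), X2, m).
Decompose r/2: P =?= A,  W =?= A.
Bind P := A; substituting into the one remaining equation that mentions P gives: tup(W, A, m) =?= tup(tup(W, k, m), X2, m).
Bind W := A; substituting into the remaining equation gives: tup(A, A, m) =?= tup(tup(A, k, m), X2, m).
Decompose tup/3: A =?= tup(A, k, m),  A =?= X2,  m =?= m.
Occurs check fails: A occurs in tup(A, k, m); the equation A =?= tup(A, k, m) has no finite solution.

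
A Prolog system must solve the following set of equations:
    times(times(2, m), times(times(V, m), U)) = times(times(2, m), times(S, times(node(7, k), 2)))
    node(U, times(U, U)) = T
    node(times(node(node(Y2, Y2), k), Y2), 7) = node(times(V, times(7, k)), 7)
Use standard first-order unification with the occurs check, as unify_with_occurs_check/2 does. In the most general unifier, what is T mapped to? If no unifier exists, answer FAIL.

Decompose times/2: times(2, m) = times(2, m),  times(times(V, m), U) = times(S, times(node(7, k), 2)).
Delete trivial equation times(2, m) = times(2, m).
Decompose times/2: times(V, m) = S,  U = times(node(7, k), 2).
Bind S := times(V, m); no other remaining equation mentions S.
Bind U := times(node(7, k), 2); substituting into the one remaining equation that mentions U gives: node(times(node(7, k), 2), times(times(node(7, k), 2), times(node(7, k), 2))) = T.
Bind T := node(times(node(7, k), 2), times(times(node(7, k), 2), times(node(7, k), 2))); no other remaining equation mentions T.
Decompose node/2: times(node(node(Y2, Y2), k), Y2) = times(V, times(7, k)),  7 = 7.
Decompose times/2: node(node(Y2, Y2), k) = V,  Y2 = times(7, k).
Bind V := node(node(Y2, Y2), k); no other remaining equation mentions V. Substituting into the earlier binding gives S := times(node(node(Y2, Y2), k), m).
Bind Y2 := times(7, k); no other remaining equation mentions Y2. Substituting into the earlier bindings gives S := times(node(node(times(7, k), times(7, k)), k), m), V := node(node(times(7, k), times(7, k)), k).
Delete trivial equation 7 = 7.
MGU = { S = times(node(node(times(7, k), times(7, k)), k), m), U = times(node(7, k), 2), T = node(times(node(7, k), 2), times(times(node(7, k), 2), times(node(7, k), 2))), V = node(node(times(7, k), times(7, k)), k), Y2 = times(7, k) }, so T = node(times(node(7, k), 2), times(times(node(7, k), 2), times(node(7, k), 2))).

node(times(node(7, k), 2), times(times(node(7, k), 2), times(node(7, k), 2)))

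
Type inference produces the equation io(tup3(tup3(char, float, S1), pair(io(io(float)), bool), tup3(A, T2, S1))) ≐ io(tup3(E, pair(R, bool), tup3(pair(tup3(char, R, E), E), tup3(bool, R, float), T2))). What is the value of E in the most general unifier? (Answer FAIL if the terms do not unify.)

Decompose io/1: tup3(tup3(char, float, S1), pair(io(io(float)), bool), tup3(A, T2, S1)) ≐ tup3(E, pair(R, bool), tup3(pair(tup3(char, R, E), E), tup3(bool, R, float), T2)).
Decompose tup3/3: tup3(char, float, S1) ≐ E,  pair(io(io(float)), bool) ≐ pair(R, bool),  tup3(A, T2, S1) ≐ tup3(pair(tup3(char, R, E), E), tup3(bool, R, float), T2).
Bind E := tup3(char, float, S1); substituting into the one remaining equation that mentions E gives: tup3(A, T2, S1) ≐ tup3(pair(tup3(char, R, tup3(char, float, S1)), tup3(char, float, S1)), tup3(bool, R, float), T2).
Decompose pair/2: io(io(float)) ≐ R,  bool ≐ bool.
Bind R := io(io(float)); substituting into the one remaining equation that mentions R gives: tup3(A, T2, S1) ≐ tup3(pair(tup3(char, io(io(float)), tup3(char, float, S1)), tup3(char, float, S1)), tup3(bool, io(io(float)), float), T2).
Delete trivial equation bool ≐ bool.
Decompose tup3/3: A ≐ pair(tup3(char, io(io(float)), tup3(char, float, S1)), tup3(char, float, S1)),  T2 ≐ tup3(bool, io(io(float)), float),  S1 ≐ T2.
Bind A := pair(tup3(char, io(io(float)), tup3(char, float, S1)), tup3(char, float, S1)); no other remaining equation mentions A.
Bind T2 := tup3(bool, io(io(float)), float); substituting into the remaining equation gives: S1 ≐ tup3(bool, io(io(float)), float).
Bind S1 := tup3(bool, io(io(float)), float). Substituting into the earlier bindings gives E := tup3(char, float, tup3(bool, io(io(float)), float)), A := pair(tup3(char, io(io(float)), tup3(char, float, tup3(bool, io(io(float)), float))), tup3(char, float, tup3(bool, io(io(float)), float))).
MGU = { E ↦ tup3(char, float, tup3(bool, io(io(float)), float)), R ↦ io(io(float)), A ↦ pair(tup3(char, io(io(float)), tup3(char, float, tup3(bool, io(io(float)), float))), tup3(char, float, tup3(bool, io(io(float)), float))), T2 ↦ tup3(bool, io(io(float)), float), S1 ↦ tup3(bool, io(io(float)), float) }, so E ↦ tup3(char, float, tup3(bool, io(io(float)), float)).

tup3(char, float, tup3(bool, io(io(float)), float))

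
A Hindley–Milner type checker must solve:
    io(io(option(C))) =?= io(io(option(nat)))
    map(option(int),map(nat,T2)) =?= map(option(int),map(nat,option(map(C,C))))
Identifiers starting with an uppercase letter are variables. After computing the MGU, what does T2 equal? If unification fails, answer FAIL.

Decompose io/1: io(option(C)) =?= io(option(nat)).
Decompose io/1: option(C) =?= option(nat).
Decompose option/1: C =?= nat.
Bind C := nat; substituting into the remaining equation gives: map(option(int),map(nat,T2)) =?= map(option(int),map(nat,option(map(nat,nat)))).
Decompose map/2: option(int) =?= option(int),  map(nat,T2) =?= map(nat,option(map(nat,nat))).
Delete trivial equation option(int) =?= option(int).
Decompose map/2: nat =?= nat,  T2 =?= option(map(nat,nat)).
Delete trivial equation nat =?= nat.
Bind T2 := option(map(nat,nat)).
MGU = { C -> nat, T2 -> option(map(nat,nat)) }, so T2 -> option(map(nat,nat)).

option(map(nat,nat))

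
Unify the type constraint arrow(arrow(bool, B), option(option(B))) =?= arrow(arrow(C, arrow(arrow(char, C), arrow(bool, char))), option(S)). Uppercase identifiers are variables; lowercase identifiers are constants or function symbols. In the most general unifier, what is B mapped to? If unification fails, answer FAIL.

Decompose arrow/2: arrow(bool, B) =?= arrow(C, arrow(arrow(char, C), arrow(bool, char))),  option(option(B)) =?= option(S).
Decompose arrow/2: bool =?= C,  B =?= arrow(arrow(char, C), arrow(bool, char)).
Bind C := bool; substituting into the one remaining equation that mentions C gives: B =?= arrow(arrow(char, bool), arrow(bool, char)).
Bind B := arrow(arrow(char, bool), arrow(bool, char)); substituting into the remaining equation gives: option(option(arrow(arrow(char, bool), arrow(bool, char)))) =?= option(S).
Decompose option/1: option(arrow(arrow(char, bool), arrow(bool, char))) =?= S.
Bind S := option(arrow(arrow(char, bool), arrow(bool, char))).
MGU = { C := bool, B := arrow(arrow(char, bool), arrow(bool, char)), S := option(arrow(arrow(char, bool), arrow(bool, char))) }, so B := arrow(arrow(char, bool), arrow(bool, char)).

arrow(arrow(char, bool), arrow(bool, char))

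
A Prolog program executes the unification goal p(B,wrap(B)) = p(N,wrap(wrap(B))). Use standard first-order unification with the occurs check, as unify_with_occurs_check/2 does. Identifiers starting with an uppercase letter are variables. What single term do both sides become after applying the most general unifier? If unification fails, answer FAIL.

Decompose p/2: B = N,  wrap(B) = wrap(wrap(B)).
Bind B := N; substituting into the remaining equation gives: wrap(N) = wrap(wrap(N)).
Decompose wrap/1: N = wrap(N).
Occurs check fails: N occurs in wrap(N); the equation N = wrap(N) has no finite solution.

FAIL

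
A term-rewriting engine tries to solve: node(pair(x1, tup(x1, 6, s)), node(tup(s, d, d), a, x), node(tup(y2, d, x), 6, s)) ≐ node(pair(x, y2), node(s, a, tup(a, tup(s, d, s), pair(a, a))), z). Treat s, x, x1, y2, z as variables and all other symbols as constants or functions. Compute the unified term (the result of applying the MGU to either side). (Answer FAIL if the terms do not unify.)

FAIL

Decompose node/3: pair(x1, tup(x1, 6, s)) ≐ pair(x, y2),  node(tup(s, d, d), a, x) ≐ node(s, a, tup(a, tup(s, d, s), pair(a, a))),  node(tup(y2, d, x), 6, s) ≐ z.
Decompose pair/2: x1 ≐ x,  tup(x1, 6, s) ≐ y2.
Bind x1 := x; substituting into the one remaining equation that mentions x1 gives: tup(x, 6, s) ≐ y2.
Bind y2 := tup(x, 6, s); substituting into the one remaining equation that mentions y2 gives: node(tup(tup(x, 6, s), d, x), 6, s) ≐ z.
Decompose node/3: tup(s, d, d) ≐ s,  a ≐ a,  x ≐ tup(a, tup(s, d, s), pair(a, a)).
Occurs check fails: s occurs in tup(s, d, d); the equation s ≐ tup(s, d, d) has no finite solution.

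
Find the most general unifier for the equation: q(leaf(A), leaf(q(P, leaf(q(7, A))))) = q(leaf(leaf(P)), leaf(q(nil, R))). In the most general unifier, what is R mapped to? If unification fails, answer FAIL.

leaf(q(7, leaf(nil)))

Decompose q/2: leaf(A) = leaf(leaf(P)),  leaf(q(P, leaf(q(7, A)))) = leaf(q(nil, R)).
Decompose leaf/1: A = leaf(P).
Bind A := leaf(P); substituting into the remaining equation gives: leaf(q(P, leaf(q(7, leaf(P))))) = leaf(q(nil, R)).
Decompose leaf/1: q(P, leaf(q(7, leaf(P)))) = q(nil, R).
Decompose q/2: P = nil,  leaf(q(7, leaf(P))) = R.
Bind P := nil; substituting into the remaining equation gives: leaf(q(7, leaf(nil))) = R. Substituting into the earlier binding gives A := leaf(nil).
Bind R := leaf(q(7, leaf(nil))).
MGU = { A := leaf(nil), P := nil, R := leaf(q(7, leaf(nil))) }, so R := leaf(q(7, leaf(nil))).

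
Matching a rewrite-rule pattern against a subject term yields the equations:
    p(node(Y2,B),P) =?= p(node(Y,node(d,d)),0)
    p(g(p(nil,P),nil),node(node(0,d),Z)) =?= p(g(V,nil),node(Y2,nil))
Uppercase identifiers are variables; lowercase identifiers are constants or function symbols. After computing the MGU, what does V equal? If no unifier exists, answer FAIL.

Decompose p/2: node(Y2,B) =?= node(Y,node(d,d)),  P =?= 0.
Decompose node/2: Y2 =?= Y,  B =?= node(d,d).
Bind Y2 := Y; substituting into the one remaining equation that mentions Y2 gives: p(g(p(nil,P),nil),node(node(0,d),Z)) =?= p(g(V,nil),node(Y,nil)).
Bind B := node(d,d); no other remaining equation mentions B.
Bind P := 0; substituting into the remaining equation gives: p(g(p(nil,0),nil),node(node(0,d),Z)) =?= p(g(V,nil),node(Y,nil)).
Decompose p/2: g(p(nil,0),nil) =?= g(V,nil),  node(node(0,d),Z) =?= node(Y,nil).
Decompose g/2: p(nil,0) =?= V,  nil =?= nil.
Bind V := p(nil,0); no other remaining equation mentions V.
Delete trivial equation nil =?= nil.
Decompose node/2: node(0,d) =?= Y,  Z =?= nil.
Bind Y := node(0,d); no other remaining equation mentions Y. Substituting into the earlier binding gives Y2 := node(0,d).
Bind Z := nil.
MGU = { Y2 -> node(0,d), B -> node(d,d), P -> 0, V -> p(nil,0), Y -> node(0,d), Z -> nil }, so V -> p(nil,0).

p(nil,0)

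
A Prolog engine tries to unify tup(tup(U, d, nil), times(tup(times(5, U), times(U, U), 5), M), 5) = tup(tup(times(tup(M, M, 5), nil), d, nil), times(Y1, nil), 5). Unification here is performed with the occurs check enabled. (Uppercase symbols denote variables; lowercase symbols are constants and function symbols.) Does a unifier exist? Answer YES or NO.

Decompose tup/3: tup(U, d, nil) = tup(times(tup(M, M, 5), nil), d, nil),  times(tup(times(5, U), times(U, U), 5), M) = times(Y1, nil),  5 = 5.
Decompose tup/3: U = times(tup(M, M, 5), nil),  d = d,  nil = nil.
Bind U := times(tup(M, M, 5), nil); substituting into the one remaining equation that mentions U gives: times(tup(times(5, times(tup(M, M, 5), nil)), times(times(tup(M, M, 5), nil), times(tup(M, M, 5), nil)), 5), M) = times(Y1, nil).
Delete trivial equation d = d.
Delete trivial equation nil = nil.
Decompose times/2: tup(times(5, times(tup(M, M, 5), nil)), times(times(tup(M, M, 5), nil), times(tup(M, M, 5), nil)), 5) = Y1,  M = nil.
Bind Y1 := tup(times(5, times(tup(M, M, 5), nil)), times(times(tup(M, M, 5), nil), times(tup(M, M, 5), nil)), 5); no other remaining equation mentions Y1.
Bind M := nil; no other remaining equation mentions M. Substituting into the earlier bindings gives U := times(tup(nil, nil, 5), nil), Y1 := tup(times(5, times(tup(nil, nil, 5), nil)), times(times(tup(nil, nil, 5), nil), times(tup(nil, nil, 5), nil)), 5).
Delete trivial equation 5 = 5.
No equations remain and no clash or occurs-check failure arose, so a unifier exists.

YES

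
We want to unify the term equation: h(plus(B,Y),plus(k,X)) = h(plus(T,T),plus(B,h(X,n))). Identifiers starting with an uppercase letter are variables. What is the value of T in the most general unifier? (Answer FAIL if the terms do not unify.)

Decompose h/2: plus(B,Y) = plus(T,T),  plus(k,X) = plus(B,h(X,n)).
Decompose plus/2: B = T,  Y = T.
Bind B := T; substituting into the one remaining equation that mentions B gives: plus(k,X) = plus(T,h(X,n)).
Bind Y := T; no other remaining equation mentions Y.
Decompose plus/2: k = T,  X = h(X,n).
Bind T := k; no other remaining equation mentions T. Substituting into the earlier bindings gives B := k, Y := k.
Occurs check fails: X occurs in h(X,n); the equation X = h(X,n) has no finite solution.

FAIL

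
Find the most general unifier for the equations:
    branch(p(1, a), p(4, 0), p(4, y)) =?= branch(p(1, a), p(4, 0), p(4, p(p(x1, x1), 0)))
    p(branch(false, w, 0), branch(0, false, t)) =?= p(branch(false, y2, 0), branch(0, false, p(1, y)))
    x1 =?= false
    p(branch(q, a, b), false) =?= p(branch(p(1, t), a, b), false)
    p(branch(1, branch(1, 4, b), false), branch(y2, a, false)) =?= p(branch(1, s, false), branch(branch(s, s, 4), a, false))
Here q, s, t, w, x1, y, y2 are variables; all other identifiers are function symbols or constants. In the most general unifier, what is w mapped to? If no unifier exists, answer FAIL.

branch(branch(1, 4, b), branch(1, 4, b), 4)

Decompose branch/3: p(1, a) =?= p(1, a),  p(4, 0) =?= p(4, 0),  p(4, y) =?= p(4, p(p(x1, x1), 0)).
Delete trivial equation p(1, a) =?= p(1, a).
Delete trivial equation p(4, 0) =?= p(4, 0).
Decompose p/2: 4 =?= 4,  y =?= p(p(x1, x1), 0).
Delete trivial equation 4 =?= 4.
Bind y := p(p(x1, x1), 0); substituting into the one remaining equation that mentions y gives: p(branch(false, w, 0), branch(0, false, t)) =?= p(branch(false, y2, 0), branch(0, false, p(1, p(p(x1, x1), 0)))).
Decompose p/2: branch(false, w, 0) =?= branch(false, y2, 0),  branch(0, false, t) =?= branch(0, false, p(1, p(p(x1, x1), 0))).
Decompose branch/3: false =?= false,  w =?= y2,  0 =?= 0.
Delete trivial equation false =?= false.
Bind w := y2; no other remaining equation mentions w.
Delete trivial equation 0 =?= 0.
Decompose branch/3: 0 =?= 0,  false =?= false,  t =?= p(1, p(p(x1, x1), 0)).
Delete trivial equation 0 =?= 0.
Delete trivial equation false =?= false.
Bind t := p(1, p(p(x1, x1), 0)); substituting into the one remaining equation that mentions t gives: p(branch(q, a, b), false) =?= p(branch(p(1, p(1, p(p(x1, x1), 0))), a, b), false).
Bind x1 := false; substituting into the one remaining equation that mentions x1 gives: p(branch(q, a, b), false) =?= p(branch(p(1, p(1, p(p(false, false), 0))), a, b), false). Substituting into the earlier bindings gives y := p(p(false, false), 0), t := p(1, p(p(false, false), 0)).
Decompose p/2: branch(q, a, b) =?= branch(p(1, p(1, p(p(false, false), 0))), a, b),  false =?= false.
Decompose branch/3: q =?= p(1, p(1, p(p(false, false), 0))),  a =?= a,  b =?= b.
Bind q := p(1, p(1, p(p(false, false), 0))); no other remaining equation mentions q.
Delete trivial equation a =?= a.
Delete trivial equation b =?= b.
Delete trivial equation false =?= false.
Decompose p/2: branch(1, branch(1, 4, b), false) =?= branch(1, s, false),  branch(y2, a, false) =?= branch(branch(s, s, 4), a, false).
Decompose branch/3: 1 =?= 1,  branch(1, 4, b) =?= s,  false =?= false.
Delete trivial equation 1 =?= 1.
Bind s := branch(1, 4, b); substituting into the one remaining equation that mentions s gives: branch(y2, a, false) =?= branch(branch(branch(1, 4, b), branch(1, 4, b), 4), a, false).
Delete trivial equation false =?= false.
Decompose branch/3: y2 =?= branch(branch(1, 4, b), branch(1, 4, b), 4),  a =?= a,  false =?= false.
Bind y2 := branch(branch(1, 4, b), branch(1, 4, b), 4); no other remaining equation mentions y2. Substituting into the earlier binding gives w := branch(branch(1, 4, b), branch(1, 4, b), 4).
Delete trivial equation a =?= a.
Delete trivial equation false =?= false.
MGU = { y := p(p(false, false), 0), w := branch(branch(1, 4, b), branch(1, 4, b), 4), t := p(1, p(p(false, false), 0)), x1 := false, q := p(1, p(1, p(p(false, false), 0))), s := branch(1, 4, b), y2 := branch(branch(1, 4, b), branch(1, 4, b), 4) }, so w := branch(branch(1, 4, b), branch(1, 4, b), 4).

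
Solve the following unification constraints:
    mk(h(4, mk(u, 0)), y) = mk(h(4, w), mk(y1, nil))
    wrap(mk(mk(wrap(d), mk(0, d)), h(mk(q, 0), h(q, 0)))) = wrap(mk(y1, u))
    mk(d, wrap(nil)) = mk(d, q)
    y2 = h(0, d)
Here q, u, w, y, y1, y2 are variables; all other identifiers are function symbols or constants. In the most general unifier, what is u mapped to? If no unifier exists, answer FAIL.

Decompose mk/2: h(4, mk(u, 0)) = h(4, w),  y = mk(y1, nil).
Decompose h/2: 4 = 4,  mk(u, 0) = w.
Delete trivial equation 4 = 4.
Bind w := mk(u, 0); no other remaining equation mentions w.
Bind y := mk(y1, nil); no other remaining equation mentions y.
Decompose wrap/1: mk(mk(wrap(d), mk(0, d)), h(mk(q, 0), h(q, 0))) = mk(y1, u).
Decompose mk/2: mk(wrap(d), mk(0, d)) = y1,  h(mk(q, 0), h(q, 0)) = u.
Bind y1 := mk(wrap(d), mk(0, d)); no other remaining equation mentions y1. Substituting into the earlier binding gives y := mk(mk(wrap(d), mk(0, d)), nil).
Bind u := h(mk(q, 0), h(q, 0)); no other remaining equation mentions u. Substituting into the earlier binding gives w := mk(h(mk(q, 0), h(q, 0)), 0).
Decompose mk/2: d = d,  wrap(nil) = q.
Delete trivial equation d = d.
Bind q := wrap(nil); no other remaining equation mentions q. Substituting into the earlier bindings gives w := mk(h(mk(wrap(nil), 0), h(wrap(nil), 0)), 0), u := h(mk(wrap(nil), 0), h(wrap(nil), 0)).
Bind y2 := h(0, d).
MGU = { w ↦ mk(h(mk(wrap(nil), 0), h(wrap(nil), 0)), 0), y ↦ mk(mk(wrap(d), mk(0, d)), nil), y1 ↦ mk(wrap(d), mk(0, d)), u ↦ h(mk(wrap(nil), 0), h(wrap(nil), 0)), q ↦ wrap(nil), y2 ↦ h(0, d) }, so u ↦ h(mk(wrap(nil), 0), h(wrap(nil), 0)).

h(mk(wrap(nil), 0), h(wrap(nil), 0))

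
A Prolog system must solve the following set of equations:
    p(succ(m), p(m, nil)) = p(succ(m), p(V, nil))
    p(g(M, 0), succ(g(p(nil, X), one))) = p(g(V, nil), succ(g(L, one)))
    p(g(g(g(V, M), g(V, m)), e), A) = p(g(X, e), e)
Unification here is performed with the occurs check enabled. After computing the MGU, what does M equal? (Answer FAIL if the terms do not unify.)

Decompose p/2: succ(m) = succ(m),  p(m, nil) = p(V, nil).
Delete trivial equation succ(m) = succ(m).
Decompose p/2: m = V,  nil = nil.
Bind V := m; substituting into the 2 remaining equations that mention V gives: p(g(M, 0), succ(g(p(nil, X), one))) = p(g(m, nil), succ(g(L, one))),  p(g(g(g(m, M), g(m, m)), e), A) = p(g(X, e), e).
Delete trivial equation nil = nil.
Decompose p/2: g(M, 0) = g(m, nil),  succ(g(p(nil, X), one)) = succ(g(L, one)).
Decompose g/2: M = m,  0 = nil.
Bind M := m; substituting into the one remaining equation that mentions M gives: p(g(g(g(m, m), g(m, m)), e), A) = p(g(X, e), e).
Clash: constants 0 and nil differ; no unifier exists.

FAIL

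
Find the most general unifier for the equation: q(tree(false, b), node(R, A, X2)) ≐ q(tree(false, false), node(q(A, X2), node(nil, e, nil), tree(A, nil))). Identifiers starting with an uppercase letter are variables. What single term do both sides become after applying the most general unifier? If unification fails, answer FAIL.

Decompose q/2: tree(false, b) ≐ tree(false, false),  node(R, A, X2) ≐ node(q(A, X2), node(nil, e, nil), tree(A, nil)).
Decompose tree/2: false ≐ false,  b ≐ false.
Delete trivial equation false ≐ false.
Clash: constants b and false differ; no unifier exists.

FAIL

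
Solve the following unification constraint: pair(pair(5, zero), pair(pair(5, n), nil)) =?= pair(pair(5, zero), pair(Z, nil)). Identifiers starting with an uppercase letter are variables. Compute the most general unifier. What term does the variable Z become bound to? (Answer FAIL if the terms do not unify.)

pair(5, n)

Decompose pair/2: pair(5, zero) =?= pair(5, zero),  pair(pair(5, n), nil) =?= pair(Z, nil).
Delete trivial equation pair(5, zero) =?= pair(5, zero).
Decompose pair/2: pair(5, n) =?= Z,  nil =?= nil.
Bind Z := pair(5, n); no other remaining equation mentions Z.
Delete trivial equation nil =?= nil.
MGU = { Z := pair(5, n) }, so Z := pair(5, n).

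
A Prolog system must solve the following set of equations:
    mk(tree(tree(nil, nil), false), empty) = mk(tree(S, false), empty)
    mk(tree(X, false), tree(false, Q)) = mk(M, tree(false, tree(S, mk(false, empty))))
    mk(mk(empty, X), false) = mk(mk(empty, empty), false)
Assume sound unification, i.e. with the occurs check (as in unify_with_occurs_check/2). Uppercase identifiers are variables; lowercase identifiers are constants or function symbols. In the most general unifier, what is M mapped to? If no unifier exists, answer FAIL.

Decompose mk/2: tree(tree(nil, nil), false) = tree(S, false),  empty = empty.
Decompose tree/2: tree(nil, nil) = S,  false = false.
Bind S := tree(nil, nil); substituting into the one remaining equation that mentions S gives: mk(tree(X, false), tree(false, Q)) = mk(M, tree(false, tree(tree(nil, nil), mk(false, empty)))).
Delete trivial equation false = false.
Delete trivial equation empty = empty.
Decompose mk/2: tree(X, false) = M,  tree(false, Q) = tree(false, tree(tree(nil, nil), mk(false, empty))).
Bind M := tree(X, false); no other remaining equation mentions M.
Decompose tree/2: false = false,  Q = tree(tree(nil, nil), mk(false, empty)).
Delete trivial equation false = false.
Bind Q := tree(tree(nil, nil), mk(false, empty)); no other remaining equation mentions Q.
Decompose mk/2: mk(empty, X) = mk(empty, empty),  false = false.
Decompose mk/2: empty = empty,  X = empty.
Delete trivial equation empty = empty.
Bind X := empty; no other remaining equation mentions X. Substituting into the earlier binding gives M := tree(empty, false).
Delete trivial equation false = false.
MGU = { S = tree(nil, nil), M = tree(empty, false), Q = tree(tree(nil, nil), mk(false, empty)), X = empty }, so M = tree(empty, false).

tree(empty, false)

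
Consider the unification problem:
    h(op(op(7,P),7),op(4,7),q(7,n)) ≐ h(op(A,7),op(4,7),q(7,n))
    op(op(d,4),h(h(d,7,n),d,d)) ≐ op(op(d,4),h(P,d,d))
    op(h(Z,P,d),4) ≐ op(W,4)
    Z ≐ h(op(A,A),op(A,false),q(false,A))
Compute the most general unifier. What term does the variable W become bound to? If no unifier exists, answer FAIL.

h(h(op(op(7,h(d,7,n)),op(7,h(d,7,n))),op(op(7,h(d,7,n)),false),q(false,op(7,h(d,7,n)))),h(d,7,n),d)

Decompose h/3: op(op(7,P),7) ≐ op(A,7),  op(4,7) ≐ op(4,7),  q(7,n) ≐ q(7,n).
Decompose op/2: op(7,P) ≐ A,  7 ≐ 7.
Bind A := op(7,P); substituting into the one remaining equation that mentions A gives: Z ≐ h(op(op(7,P),op(7,P)),op(op(7,P),false),q(false,op(7,P))).
Delete trivial equation 7 ≐ 7.
Delete trivial equation op(4,7) ≐ op(4,7).
Delete trivial equation q(7,n) ≐ q(7,n).
Decompose op/2: op(d,4) ≐ op(d,4),  h(h(d,7,n),d,d) ≐ h(P,d,d).
Delete trivial equation op(d,4) ≐ op(d,4).
Decompose h/3: h(d,7,n) ≐ P,  d ≐ d,  d ≐ d.
Bind P := h(d,7,n); substituting into the 2 remaining equations that mention P gives: op(h(Z,h(d,7,n),d),4) ≐ op(W,4),  Z ≐ h(op(op(7,h(d,7,n)),op(7,h(d,7,n))),op(op(7,h(d,7,n)),false),q(false,op(7,h(d,7,n)))). Substituting into the earlier binding gives A := op(7,h(d,7,n)).
Delete trivial equation d ≐ d.
Delete trivial equation d ≐ d.
Decompose op/2: h(Z,h(d,7,n),d) ≐ W,  4 ≐ 4.
Bind W := h(Z,h(d,7,n),d); no other remaining equation mentions W.
Delete trivial equation 4 ≐ 4.
Bind Z := h(op(op(7,h(d,7,n)),op(7,h(d,7,n))),op(op(7,h(d,7,n)),false),q(false,op(7,h(d,7,n)))). Substituting into the earlier binding gives W := h(h(op(op(7,h(d,7,n)),op(7,h(d,7,n))),op(op(7,h(d,7,n)),false),q(false,op(7,h(d,7,n)))),h(d,7,n),d).
MGU = { A := op(7,h(d,7,n)), P := h(d,7,n), W := h(h(op(op(7,h(d,7,n)),op(7,h(d,7,n))),op(op(7,h(d,7,n)),false),q(false,op(7,h(d,7,n)))),h(d,7,n),d), Z := h(op(op(7,h(d,7,n)),op(7,h(d,7,n))),op(op(7,h(d,7,n)),false),q(false,op(7,h(d,7,n)))) }, so W := h(h(op(op(7,h(d,7,n)),op(7,h(d,7,n))),op(op(7,h(d,7,n)),false),q(false,op(7,h(d,7,n)))),h(d,7,n),d).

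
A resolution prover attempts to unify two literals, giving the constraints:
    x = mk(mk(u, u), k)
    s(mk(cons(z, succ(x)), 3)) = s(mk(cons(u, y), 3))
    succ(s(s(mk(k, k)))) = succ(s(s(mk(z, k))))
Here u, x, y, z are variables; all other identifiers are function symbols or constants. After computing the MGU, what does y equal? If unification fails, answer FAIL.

succ(mk(mk(k, k), k))

Bind x := mk(mk(u, u), k); substituting into the one remaining equation that mentions x gives: s(mk(cons(z, succ(mk(mk(u, u), k))), 3)) = s(mk(cons(u, y), 3)).
Decompose s/1: mk(cons(z, succ(mk(mk(u, u), k))), 3) = mk(cons(u, y), 3).
Decompose mk/2: cons(z, succ(mk(mk(u, u), k))) = cons(u, y),  3 = 3.
Decompose cons/2: z = u,  succ(mk(mk(u, u), k)) = y.
Bind z := u; substituting into the one remaining equation that mentions z gives: succ(s(s(mk(k, k)))) = succ(s(s(mk(u, k)))).
Bind y := succ(mk(mk(u, u), k)); no other remaining equation mentions y.
Delete trivial equation 3 = 3.
Decompose succ/1: s(s(mk(k, k))) = s(s(mk(u, k))).
Decompose s/1: s(mk(k, k)) = s(mk(u, k)).
Decompose s/1: mk(k, k) = mk(u, k).
Decompose mk/2: k = u,  k = k.
Bind u := k; no other remaining equation mentions u. Substituting into the earlier bindings gives x := mk(mk(k, k), k), z := k, y := succ(mk(mk(k, k), k)).
Delete trivial equation k = k.
MGU = { x -> mk(mk(k, k), k), z -> k, y -> succ(mk(mk(k, k), k)), u -> k }, so y -> succ(mk(mk(k, k), k)).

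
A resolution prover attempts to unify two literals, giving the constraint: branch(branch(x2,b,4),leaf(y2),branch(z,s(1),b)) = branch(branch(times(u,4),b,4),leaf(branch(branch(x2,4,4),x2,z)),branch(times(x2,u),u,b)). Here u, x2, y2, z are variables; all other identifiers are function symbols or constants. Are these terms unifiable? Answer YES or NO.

YES

Decompose branch/3: branch(x2,b,4) = branch(times(u,4),b,4),  leaf(y2) = leaf(branch(branch(x2,4,4),x2,z)),  branch(z,s(1),b) = branch(times(x2,u),u,b).
Decompose branch/3: x2 = times(u,4),  b = b,  4 = 4.
Bind x2 := times(u,4); substituting into the 2 remaining equations that mention x2 gives: leaf(y2) = leaf(branch(branch(times(u,4),4,4),times(u,4),z)),  branch(z,s(1),b) = branch(times(times(u,4),u),u,b).
Delete trivial equation b = b.
Delete trivial equation 4 = 4.
Decompose leaf/1: y2 = branch(branch(times(u,4),4,4),times(u,4),z).
Bind y2 := branch(branch(times(u,4),4,4),times(u,4),z); no other remaining equation mentions y2.
Decompose branch/3: z = times(times(u,4),u),  s(1) = u,  b = b.
Bind z := times(times(u,4),u); no other remaining equation mentions z. Substituting into the earlier binding gives y2 := branch(branch(times(u,4),4,4),times(u,4),times(times(u,4),u)).
Bind u := s(1); no other remaining equation mentions u. Substituting into the earlier bindings gives x2 := times(s(1),4), y2 := branch(branch(times(s(1),4),4,4),times(s(1),4),times(times(s(1),4),s(1))), z := times(times(s(1),4),s(1)).
Delete trivial equation b = b.
No equations remain and no clash or occurs-check failure arose, so a unifier exists.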